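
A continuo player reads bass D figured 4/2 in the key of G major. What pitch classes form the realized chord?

The written figures 4/2 are shorthand for 6/4/2: the 6 is implied.
A second above D in this key is E.
A fourth above D in this key is G.
A sixth above D in this key is B.
Together with the bass D, this spells E minor seventh in third inversion.

D, E, G, B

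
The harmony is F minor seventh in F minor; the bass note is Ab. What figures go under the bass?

Ab is the third of F minor seventh, so the chord is in first inversion.
A seventh chord in first inversion is figured 6/5/3, conventionally abbreviated 6/5.

6/5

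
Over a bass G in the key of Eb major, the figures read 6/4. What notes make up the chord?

A fourth above G in this key is C.
A sixth above G in this key is Eb.
Together with the bass G, this spells C minor in second inversion.

G, C, Eb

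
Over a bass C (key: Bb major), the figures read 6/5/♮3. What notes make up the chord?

C, E, G, A

A third above C in this key is Eb, made natural (E) by the ♮ figure.
A fifth above C in this key is G.
A sixth above C in this key is A.
Together with the bass C, this spells A minor seventh in first inversion.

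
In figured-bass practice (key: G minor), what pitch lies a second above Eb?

Counting 1 letter step above Eb lands on F; in G minor, that letter is F.

F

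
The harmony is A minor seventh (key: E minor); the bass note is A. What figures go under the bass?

A is the root of A minor seventh, so the chord is in root position.
A seventh chord in root position is figured 7/5/3, conventionally abbreviated 7.

7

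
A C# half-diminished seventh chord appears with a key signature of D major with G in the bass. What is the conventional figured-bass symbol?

G is the fifth of C# half-diminished seventh, so the chord is in second inversion.
A seventh chord in second inversion is figured 6/4/3, conventionally abbreviated 4/3.

4/3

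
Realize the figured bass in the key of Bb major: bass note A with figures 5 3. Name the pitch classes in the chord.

A, C, Eb

A third above A in this key is C.
A fifth above A in this key is Eb.
Together with the bass A, this spells A diminished in root position.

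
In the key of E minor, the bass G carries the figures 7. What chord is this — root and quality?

G major seventh

The figures 7 indicate a seventh chord in root position.
In root position the bass is the root, so the root is G.
The chord tones are G, B, D, F#, giving G major seventh.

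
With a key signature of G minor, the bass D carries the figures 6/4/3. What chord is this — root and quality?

The figures 6/4/3 indicate a seventh chord in second inversion.
In second inversion the root lies a fourth above the bass: a fourth above D in G minor is G.
The chord tones are D, F, G, Bb, giving G minor seventh.

G minor seventh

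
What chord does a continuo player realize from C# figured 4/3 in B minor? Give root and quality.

The figures 4/3 indicate a seventh chord in second inversion.
In second inversion the root lies a fourth above the bass: a fourth above C# in B minor is F#.
The chord tones are C#, E, F#, A, giving F# minor seventh.

F# minor seventh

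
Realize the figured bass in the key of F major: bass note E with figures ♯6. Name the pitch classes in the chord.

The written figures ♯6 are shorthand for 6/3: the 3 is implied.
A third above E in this key is G.
A sixth above E in this key is C, raised to C# by the sharp.
Together with the bass E, this spells C# diminished in first inversion.

E, G, C#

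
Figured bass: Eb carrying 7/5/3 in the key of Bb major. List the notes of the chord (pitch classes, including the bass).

A third above Eb in this key is G.
A fifth above Eb in this key is Bb.
A seventh above Eb in this key is D.
Together with the bass Eb, this spells Eb major seventh in root position.

Eb, G, Bb, D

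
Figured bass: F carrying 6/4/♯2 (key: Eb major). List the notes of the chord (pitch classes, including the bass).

A second above F in this key is G, raised to G# by the sharp.
A fourth above F in this key is Bb.
A sixth above F in this key is D.

F, G#, Bb, D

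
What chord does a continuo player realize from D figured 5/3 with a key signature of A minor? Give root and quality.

The figures 5/3 indicate a triad in root position.
In root position the bass is the root, so the root is D.
The chord tones are D, F, A, giving D minor.

D minor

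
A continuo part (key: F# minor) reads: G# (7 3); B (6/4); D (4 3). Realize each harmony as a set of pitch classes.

G#, B, D, F# | B, E, G# | D, F#, G#, B

G# (7/5/3): G#, B, D, F#.
B (6/4): B, E, G#.
D (6/4/3): D, F#, G#, B.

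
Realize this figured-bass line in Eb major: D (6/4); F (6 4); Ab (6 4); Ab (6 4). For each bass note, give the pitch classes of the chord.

D (6/4): D, G, Bb.
F (6/4): F, Bb, D.
Ab (6/4): Ab, D, F.
Ab (6/4): Ab, D, F.

D, G, Bb | F, Bb, D | Ab, D, F | Ab, D, F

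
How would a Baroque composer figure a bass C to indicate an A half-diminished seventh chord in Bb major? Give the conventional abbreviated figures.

C is the third of A half-diminished seventh, so the chord is in first inversion.
A seventh chord in first inversion is figured 6/5/3, conventionally abbreviated 6/5.

6/5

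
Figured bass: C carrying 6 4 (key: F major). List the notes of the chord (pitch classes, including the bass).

C, F, A

A fourth above C in this key is F.
A sixth above C in this key is A.
Together with the bass C, this spells F major in second inversion.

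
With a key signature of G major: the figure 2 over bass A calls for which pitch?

Counting 1 letter step above A lands on B; in G major, that letter is B.

B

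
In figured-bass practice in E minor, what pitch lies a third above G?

B

Counting 2 letter steps above G lands on B; in E minor, that letter is B.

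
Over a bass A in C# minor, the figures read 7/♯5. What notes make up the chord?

A, C#, E#, G#

The written figures 7/♯5 are shorthand for 7/5/3: the 3 is implied.
A third above A in this key is C#.
A fifth above A in this key is E, raised to E# by the sharp.
A seventh above A in this key is G#.
Together with the bass A, this spells A augmented major seventh in root position.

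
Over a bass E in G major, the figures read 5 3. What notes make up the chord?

E, G, B

A third above E in this key is G.
A fifth above E in this key is B.
Together with the bass E, this spells E minor in root position.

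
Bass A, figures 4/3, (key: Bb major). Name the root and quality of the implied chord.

D minor seventh

The figures 4/3 indicate a seventh chord in second inversion.
In second inversion the root lies a fourth above the bass: a fourth above A in Bb major is D.
The chord tones are A, C, D, F, giving D minor seventh.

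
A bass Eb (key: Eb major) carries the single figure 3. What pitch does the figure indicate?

G

Counting 2 letter steps above Eb lands on G; in Eb major, that letter is G.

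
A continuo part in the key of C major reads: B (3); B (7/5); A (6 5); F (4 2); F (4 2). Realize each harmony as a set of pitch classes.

B, D, F | B, D, F, A | A, C, E, F | F, G, B, D | F, G, B, D

B (5/3): B, D, F.
B (7/5/3): B, D, F, A.
A (6/5/3): A, C, E, F.
F (6/4/2): F, G, B, D.
F (6/4/2): F, G, B, D.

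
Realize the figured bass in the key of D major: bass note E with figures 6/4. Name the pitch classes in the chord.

E, A, C#

A fourth above E in this key is A.
A sixth above E in this key is C#.
Together with the bass E, this spells A major in second inversion.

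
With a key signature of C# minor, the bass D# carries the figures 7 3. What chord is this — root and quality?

The figures 7 3 indicate a seventh chord in root position.
In root position the bass is the root, so the root is D#.
The chord tones are D#, F#, A, C#, giving D# half-diminished seventh.

D# half-diminished seventh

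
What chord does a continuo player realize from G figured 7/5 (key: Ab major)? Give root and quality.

The figures 7/5 indicate a seventh chord in root position.
In root position the bass is the root, so the root is G.
The chord tones are G, Bb, Db, F, giving G half-diminished seventh.

G half-diminished seventh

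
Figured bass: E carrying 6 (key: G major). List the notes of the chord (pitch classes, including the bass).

The written figures 6 are shorthand for 6/3: the 3 is implied.
A third above E in this key is G.
A sixth above E in this key is C.
Together with the bass E, this spells C major in first inversion.

E, G, C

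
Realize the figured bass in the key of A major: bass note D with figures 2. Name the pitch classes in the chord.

D, E, G#, B

The written figures 2 are shorthand for 6/4/2: the 6/4 are implied.
A second above D in this key is E.
A fourth above D in this key is G#.
A sixth above D in this key is B.
Together with the bass D, this spells E dominant seventh in third inversion.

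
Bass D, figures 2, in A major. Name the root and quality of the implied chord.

E dominant seventh

The figures 2 indicate a seventh chord in third inversion.
In third inversion the root lies a second above the bass: a second above D in A major is E.
The chord tones are D, E, G#, B, giving E dominant seventh.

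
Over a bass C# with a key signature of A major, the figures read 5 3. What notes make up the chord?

C#, E, G#

A third above C# in this key is E.
A fifth above C# in this key is G#.
Together with the bass C#, this spells C# minor in root position.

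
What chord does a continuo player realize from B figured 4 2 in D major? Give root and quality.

The figures 4 2 indicate a seventh chord in third inversion.
In third inversion the root lies a second above the bass: a second above B in D major is C#.
The chord tones are B, C#, E, G, giving C# half-diminished seventh.

C# half-diminished seventh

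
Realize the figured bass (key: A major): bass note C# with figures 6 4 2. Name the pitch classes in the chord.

C#, D, F#, A

A second above C# in this key is D.
A fourth above C# in this key is F#.
A sixth above C# in this key is A.
Together with the bass C#, this spells D major seventh in third inversion.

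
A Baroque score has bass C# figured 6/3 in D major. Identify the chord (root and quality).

The figures 6/3 indicate a triad in first inversion.
In first inversion the root lies a sixth above the bass: a sixth above C# in D major is A.
The chord tones are C#, E, A, giving A major.

A major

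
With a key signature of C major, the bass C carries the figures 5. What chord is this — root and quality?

The figures 5 indicate a triad in root position.
In root position the bass is the root, so the root is C.
The chord tones are C, E, G, giving C major.

C major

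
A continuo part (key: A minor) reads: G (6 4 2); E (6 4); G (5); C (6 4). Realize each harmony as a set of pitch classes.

G (6/4/2): G, A, C, E.
E (6/4): E, A, C.
G (5/3): G, B, D.
C (6/4): C, F, A.

G, A, C, E | E, A, C | G, B, D | C, F, A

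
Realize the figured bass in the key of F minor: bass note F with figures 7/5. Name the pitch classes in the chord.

The written figures 7/5 are shorthand for 7/5/3: the 3 is implied.
A third above F in this key is Ab.
A fifth above F in this key is C.
A seventh above F in this key is Eb.
Together with the bass F, this spells F minor seventh in root position.

F, Ab, C, Eb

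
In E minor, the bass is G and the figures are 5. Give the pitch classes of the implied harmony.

G, B, D

The written figures 5 are shorthand for 5/3: the 3 is implied.
A third above G in this key is B.
A fifth above G in this key is D.
Together with the bass G, this spells G major in root position.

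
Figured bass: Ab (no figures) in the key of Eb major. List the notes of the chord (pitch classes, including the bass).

Ab, C, Eb

An unfigured bass implies 5/3.
A third above Ab in this key is C.
A fifth above Ab in this key is Eb.
Together with the bass Ab, this spells Ab major in root position.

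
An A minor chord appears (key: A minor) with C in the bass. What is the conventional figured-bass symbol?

C is the third of A minor, so the chord is in first inversion.
A triad in first inversion is figured 6/3, conventionally abbreviated 6.

6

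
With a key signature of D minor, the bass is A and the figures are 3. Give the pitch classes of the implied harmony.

The written figures 3 are shorthand for 5/3: the 5 is implied.
A third above A in this key is C.
A fifth above A in this key is E.
Together with the bass A, this spells A minor in root position.

A, C, E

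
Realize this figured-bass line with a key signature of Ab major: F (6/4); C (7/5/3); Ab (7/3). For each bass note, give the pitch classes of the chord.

F (6/4): F, Bb, Db.
C (7/5/3): C, Eb, G, Bb.
Ab (7/5/3): Ab, C, Eb, G.

F, Bb, Db | C, Eb, G, Bb | Ab, C, Eb, G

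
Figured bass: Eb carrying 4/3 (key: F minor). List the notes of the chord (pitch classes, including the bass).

The written figures 4/3 are shorthand for 6/4/3: the 6 is implied.
A third above Eb in this key is G.
A fourth above Eb in this key is Ab.
A sixth above Eb in this key is C.
Together with the bass Eb, this spells Ab major seventh in second inversion.

Eb, G, Ab, C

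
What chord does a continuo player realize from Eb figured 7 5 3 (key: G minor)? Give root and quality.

Eb major seventh

The figures 7 5 3 indicate a seventh chord in root position.
In root position the bass is the root, so the root is Eb.
The chord tones are Eb, G, Bb, D, giving Eb major seventh.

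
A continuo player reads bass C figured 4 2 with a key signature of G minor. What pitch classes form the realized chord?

C, D, F, A

The written figures 4 2 are shorthand for 6/4/2: the 6 is implied.
A second above C in this key is D.
A fourth above C in this key is F.
A sixth above C in this key is A.
Together with the bass C, this spells D minor seventh in third inversion.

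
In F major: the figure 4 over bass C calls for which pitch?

F

Counting 3 letter steps above C lands on F; in F major, that letter is F.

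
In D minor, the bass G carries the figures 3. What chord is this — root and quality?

G minor

The figures 3 indicate a triad in root position.
In root position the bass is the root, so the root is G.
The chord tones are G, Bb, D, giving G minor.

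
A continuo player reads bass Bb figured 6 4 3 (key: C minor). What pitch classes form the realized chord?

A third above Bb in this key is D.
A fourth above Bb in this key is Eb.
A sixth above Bb in this key is G.
Together with the bass Bb, this spells Eb major seventh in second inversion.

Bb, D, Eb, G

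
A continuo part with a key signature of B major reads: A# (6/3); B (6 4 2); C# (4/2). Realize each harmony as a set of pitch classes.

A#, C#, F# | B, C#, E, G# | C#, D#, F#, A#

A# (6/3): A#, C#, F#.
B (6/4/2): B, C#, E, G#.
C# (6/4/2): C#, D#, F#, A#.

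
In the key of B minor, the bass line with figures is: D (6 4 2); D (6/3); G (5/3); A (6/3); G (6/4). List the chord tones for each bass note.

D, E, G, B | D, F#, B | G, B, D | A, C#, F# | G, C#, E

D (6/4/2): D, E, G, B.
D (6/3): D, F#, B.
G (5/3): G, B, D.
A (6/3): A, C#, F#.
G (6/4): G, C#, E.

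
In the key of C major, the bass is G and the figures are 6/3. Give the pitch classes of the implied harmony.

G, B, E

A third above G in this key is B.
A sixth above G in this key is E.
Together with the bass G, this spells E minor in first inversion.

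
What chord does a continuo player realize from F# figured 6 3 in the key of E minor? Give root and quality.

D major

The figures 6 3 indicate a triad in first inversion.
In first inversion the root lies a sixth above the bass: a sixth above F# in E minor is D.
The chord tones are F#, A, D, giving D major.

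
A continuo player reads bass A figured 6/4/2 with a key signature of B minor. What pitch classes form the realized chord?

A, B, D, F#

A second above A in this key is B.
A fourth above A in this key is D.
A sixth above A in this key is F#.
Together with the bass A, this spells B minor seventh in third inversion.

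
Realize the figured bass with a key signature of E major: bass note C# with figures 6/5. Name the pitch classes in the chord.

C#, E, G#, A

The written figures 6/5 are shorthand for 6/5/3: the 3 is implied.
A third above C# in this key is E.
A fifth above C# in this key is G#.
A sixth above C# in this key is A.
Together with the bass C#, this spells A major seventh in first inversion.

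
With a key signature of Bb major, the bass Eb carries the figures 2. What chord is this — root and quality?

The figures 2 indicate a seventh chord in third inversion.
In third inversion the root lies a second above the bass: a second above Eb in Bb major is F.
The chord tones are Eb, F, A, C, giving F dominant seventh.

F dominant seventh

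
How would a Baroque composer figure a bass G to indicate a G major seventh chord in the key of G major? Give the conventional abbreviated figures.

G is the root of G major seventh, so the chord is in root position.
A seventh chord in root position is figured 7/5/3, conventionally abbreviated 7.

7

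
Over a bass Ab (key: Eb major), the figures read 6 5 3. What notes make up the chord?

Ab, C, Eb, F

A third above Ab in this key is C.
A fifth above Ab in this key is Eb.
A sixth above Ab in this key is F.
Together with the bass Ab, this spells F minor seventh in first inversion.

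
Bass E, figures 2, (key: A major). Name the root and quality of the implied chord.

The figures 2 indicate a seventh chord in third inversion.
In third inversion the root lies a second above the bass: a second above E in A major is F#.
The chord tones are E, F#, A, C#, giving F# minor seventh.

F# minor seventh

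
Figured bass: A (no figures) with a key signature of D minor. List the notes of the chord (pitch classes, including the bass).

A, C, E

An unfigured bass implies 5/3.
A third above A in this key is C.
A fifth above A in this key is E.
Together with the bass A, this spells A minor in root position.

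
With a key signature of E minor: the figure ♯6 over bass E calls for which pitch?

C#

Counting 5 letter steps above E lands on C; in E minor, that letter is C.
The #6 figure raises it a semitone, giving C#.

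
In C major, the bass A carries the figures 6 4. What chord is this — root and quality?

The figures 6 4 indicate a triad in second inversion.
In second inversion the root lies a fourth above the bass: a fourth above A in C major is D.
The chord tones are A, D, F, giving D minor.

D minor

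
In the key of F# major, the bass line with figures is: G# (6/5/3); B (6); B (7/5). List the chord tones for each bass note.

G# (6/5/3): G#, B, D#, E#.
B (6/3): B, D#, G#.
B (7/5/3): B, D#, F#, A#.

G#, B, D#, E# | B, D#, G# | B, D#, F#, A#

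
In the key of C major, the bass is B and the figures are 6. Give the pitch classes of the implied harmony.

The written figures 6 are shorthand for 6/3: the 3 is implied.
A third above B in this key is D.
A sixth above B in this key is G.
Together with the bass B, this spells G major in first inversion.

B, D, G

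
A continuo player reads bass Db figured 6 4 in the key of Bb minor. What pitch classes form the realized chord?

Db, Gb, Bb

A fourth above Db in this key is Gb.
A sixth above Db in this key is Bb.
Together with the bass Db, this spells Gb major in second inversion.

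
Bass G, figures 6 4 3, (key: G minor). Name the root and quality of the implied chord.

The figures 6 4 3 indicate a seventh chord in second inversion.
In second inversion the root lies a fourth above the bass: a fourth above G in G minor is C.
The chord tones are G, Bb, C, Eb, giving C minor seventh.

C minor seventh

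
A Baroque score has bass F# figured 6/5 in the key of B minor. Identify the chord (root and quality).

D major seventh

The figures 6/5 indicate a seventh chord in first inversion.
In first inversion the root lies a sixth above the bass: a sixth above F# in B minor is D.
The chord tones are F#, A, C#, D, giving D major seventh.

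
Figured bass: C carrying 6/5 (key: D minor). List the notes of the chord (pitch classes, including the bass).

C, E, G, A

The written figures 6/5 are shorthand for 6/5/3: the 3 is implied.
A third above C in this key is E.
A fifth above C in this key is G.
A sixth above C in this key is A.
Together with the bass C, this spells A minor seventh in first inversion.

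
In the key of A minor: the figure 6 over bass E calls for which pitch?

C

Counting 5 letter steps above E lands on C; in A minor, that letter is C.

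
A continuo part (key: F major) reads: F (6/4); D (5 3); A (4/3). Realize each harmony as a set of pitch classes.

F (6/4): F, Bb, D.
D (5/3): D, F, A.
A (6/4/3): A, C, D, F.

F, Bb, D | D, F, A | A, C, D, F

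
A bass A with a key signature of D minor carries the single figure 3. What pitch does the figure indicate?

Counting 2 letter steps above A lands on C; in D minor, that letter is C.

C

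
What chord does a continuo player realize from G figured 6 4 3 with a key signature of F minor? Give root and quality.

C minor seventh

The figures 6 4 3 indicate a seventh chord in second inversion.
In second inversion the root lies a fourth above the bass: a fourth above G in F minor is C.
The chord tones are G, Bb, C, Eb, giving C minor seventh.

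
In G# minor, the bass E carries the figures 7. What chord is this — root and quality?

The figures 7 indicate a seventh chord in root position.
In root position the bass is the root, so the root is E.
The chord tones are E, G#, B, D#, giving E major seventh.

E major seventh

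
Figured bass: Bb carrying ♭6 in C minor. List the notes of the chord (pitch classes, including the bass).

The written figures ♭6 are shorthand for 6/3: the 3 is implied.
A third above Bb in this key is D.
A sixth above Bb in this key is G, lowered to Gb by the flat.
Together with the bass Bb, this spells Gb augmented in first inversion.

Bb, D, Gb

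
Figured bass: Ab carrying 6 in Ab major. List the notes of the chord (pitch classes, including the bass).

The written figures 6 are shorthand for 6/3: the 3 is implied.
A third above Ab in this key is C.
A sixth above Ab in this key is F.
Together with the bass Ab, this spells F minor in first inversion.

Ab, C, F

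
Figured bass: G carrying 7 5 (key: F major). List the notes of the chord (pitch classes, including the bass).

The written figures 7 5 are shorthand for 7/5/3: the 3 is implied.
A third above G in this key is Bb.
A fifth above G in this key is D.
A seventh above G in this key is F.
Together with the bass G, this spells G minor seventh in root position.

G, Bb, D, F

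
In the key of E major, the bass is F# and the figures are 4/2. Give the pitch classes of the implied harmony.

The written figures 4/2 are shorthand for 6/4/2: the 6 is implied.
A second above F# in this key is G#.
A fourth above F# in this key is B.
A sixth above F# in this key is D#.
Together with the bass F#, this spells G# minor seventh in third inversion.

F#, G#, B, D#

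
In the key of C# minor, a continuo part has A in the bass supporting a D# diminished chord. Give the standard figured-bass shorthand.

A is the fifth of D# diminished, so the chord is in second inversion.
A triad in second inversion is figured 6/4, conventionally abbreviated 6/4.

6/4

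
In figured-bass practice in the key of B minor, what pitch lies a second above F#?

G

Counting 1 letter step above F# lands on G; in B minor, that letter is G.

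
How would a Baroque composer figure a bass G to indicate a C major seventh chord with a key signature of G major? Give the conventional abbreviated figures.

G is the fifth of C major seventh, so the chord is in second inversion.
A seventh chord in second inversion is figured 6/4/3, conventionally abbreviated 4/3.

4/3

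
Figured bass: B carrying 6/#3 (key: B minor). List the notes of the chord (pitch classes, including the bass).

A third above B in this key is D, raised to D# by the sharp.
A sixth above B in this key is G.
Together with the bass B, this spells G augmented in first inversion.

B, D#, G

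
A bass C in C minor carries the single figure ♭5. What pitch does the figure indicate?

Gb

Counting 4 letter steps above C lands on G; in C minor, that letter is G.
The b5 figure lowers it a semitone, giving Gb.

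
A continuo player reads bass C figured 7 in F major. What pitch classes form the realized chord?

The written figures 7 are shorthand for 7/5/3: the 5/3 are implied.
A third above C in this key is E.
A fifth above C in this key is G.
A seventh above C in this key is Bb.
Together with the bass C, this spells C dominant seventh in root position.

C, E, G, Bb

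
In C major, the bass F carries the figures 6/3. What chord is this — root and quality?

D minor

The figures 6/3 indicate a triad in first inversion.
In first inversion the root lies a sixth above the bass: a sixth above F in C major is D.
The chord tones are F, A, D, giving D minor.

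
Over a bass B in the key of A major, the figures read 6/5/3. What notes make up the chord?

A third above B in this key is D.
A fifth above B in this key is F#.
A sixth above B in this key is G#.
Together with the bass B, this spells G# half-diminished seventh in first inversion.

B, D, F#, G#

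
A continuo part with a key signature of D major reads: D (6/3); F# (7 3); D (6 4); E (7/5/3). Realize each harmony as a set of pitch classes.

D, F#, B | F#, A, C#, E | D, G, B | E, G, B, D

D (6/3): D, F#, B.
F# (7/5/3): F#, A, C#, E.
D (6/4): D, G, B.
E (7/5/3): E, G, B, D.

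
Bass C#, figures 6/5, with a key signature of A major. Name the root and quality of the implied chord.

A major seventh

The figures 6/5 indicate a seventh chord in first inversion.
In first inversion the root lies a sixth above the bass: a sixth above C# in A major is A.
The chord tones are C#, E, G#, A, giving A major seventh.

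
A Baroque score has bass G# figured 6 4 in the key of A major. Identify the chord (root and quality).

The figures 6 4 indicate a triad in second inversion.
In second inversion the root lies a fourth above the bass: a fourth above G# in A major is C#.
The chord tones are G#, C#, E, giving C# minor.

C# minor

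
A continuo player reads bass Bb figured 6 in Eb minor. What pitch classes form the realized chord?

Bb, Db, Gb

The written figures 6 are shorthand for 6/3: the 3 is implied.
A third above Bb in this key is Db.
A sixth above Bb in this key is Gb.
Together with the bass Bb, this spells Gb major in first inversion.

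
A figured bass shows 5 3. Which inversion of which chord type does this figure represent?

Intervals of 5/3 above the bass form a triad; the bass is the root, so this is root position.

triad, root position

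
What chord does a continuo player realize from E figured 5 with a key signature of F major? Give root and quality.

E diminished

The figures 5 indicate a triad in root position.
In root position the bass is the root, so the root is E.
The chord tones are E, G, Bb, giving E diminished.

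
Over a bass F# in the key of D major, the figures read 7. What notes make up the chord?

The written figures 7 are shorthand for 7/5/3: the 5/3 are implied.
A third above F# in this key is A.
A fifth above F# in this key is C#.
A seventh above F# in this key is E.
Together with the bass F#, this spells F# minor seventh in root position.

F#, A, C#, E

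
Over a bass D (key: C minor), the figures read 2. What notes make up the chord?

The written figures 2 are shorthand for 6/4/2: the 6/4 are implied.
A second above D in this key is Eb.
A fourth above D in this key is G.
A sixth above D in this key is Bb.
Together with the bass D, this spells Eb major seventh in third inversion.

D, Eb, G, Bb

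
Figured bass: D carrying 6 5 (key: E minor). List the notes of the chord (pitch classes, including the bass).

D, F#, A, B

The written figures 6 5 are shorthand for 6/5/3: the 3 is implied.
A third above D in this key is F#.
A fifth above D in this key is A.
A sixth above D in this key is B.
Together with the bass D, this spells B minor seventh in first inversion.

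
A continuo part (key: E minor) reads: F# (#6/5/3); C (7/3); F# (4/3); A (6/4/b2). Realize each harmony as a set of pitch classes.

F#, A, C, D# | C, E, G, B | F#, A, B, D | A, Bb, D, F#

F# (#6/5/3): F#, A, C, D#.
C (7/5/3): C, E, G, B.
F# (6/4/3): F#, A, B, D.
A (6/4/b2): A, Bb, D, F#.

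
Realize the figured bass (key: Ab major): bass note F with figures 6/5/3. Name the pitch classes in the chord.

F, Ab, C, Db

A third above F in this key is Ab.
A fifth above F in this key is C.
A sixth above F in this key is Db.
Together with the bass F, this spells Db major seventh in first inversion.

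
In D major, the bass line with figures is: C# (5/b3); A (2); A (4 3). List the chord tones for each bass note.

C# (5/b3): C#, Eb, G.
A (6/4/2): A, B, D, F#.
A (6/4/3): A, C#, D, F#.

C#, Eb, G | A, B, D, F# | A, C#, D, F#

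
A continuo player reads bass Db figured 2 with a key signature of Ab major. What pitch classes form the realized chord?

The written figures 2 are shorthand for 6/4/2: the 6/4 are implied.
A second above Db in this key is Eb.
A fourth above Db in this key is G.
A sixth above Db in this key is Bb.
Together with the bass Db, this spells Eb dominant seventh in third inversion.

Db, Eb, G, Bb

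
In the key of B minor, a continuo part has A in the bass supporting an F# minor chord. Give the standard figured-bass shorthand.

6

A is the third of F# minor, so the chord is in first inversion.
A triad in first inversion is figured 6/3, conventionally abbreviated 6.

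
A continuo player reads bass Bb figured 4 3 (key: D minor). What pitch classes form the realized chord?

The written figures 4 3 are shorthand for 6/4/3: the 6 is implied.
A third above Bb in this key is D.
A fourth above Bb in this key is E.
A sixth above Bb in this key is G.
Together with the bass Bb, this spells E half-diminished seventh in second inversion.

Bb, D, E, G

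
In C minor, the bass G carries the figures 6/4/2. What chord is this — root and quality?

Ab major seventh

The figures 6/4/2 indicate a seventh chord in third inversion.
In third inversion the root lies a second above the bass: a second above G in C minor is Ab.
The chord tones are G, Ab, C, Eb, giving Ab major seventh.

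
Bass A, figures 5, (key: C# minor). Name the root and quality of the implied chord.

A major

The figures 5 indicate a triad in root position.
In root position the bass is the root, so the root is A.
The chord tones are A, C#, E, giving A major.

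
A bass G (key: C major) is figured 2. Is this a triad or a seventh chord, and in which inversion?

2 is shorthand for 6/4/2.
Intervals of 6/4/2 above the bass form a seventh chord; the bass is the seventh, so this is third inversion.

seventh chord, third inversion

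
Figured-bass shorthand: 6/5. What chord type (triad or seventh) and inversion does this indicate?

6/5 is shorthand for 6/5/3.
Intervals of 6/5/3 above the bass form a seventh chord; the bass is the third, so this is first inversion.

seventh chord, first inversion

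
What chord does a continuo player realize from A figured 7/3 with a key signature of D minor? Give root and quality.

A minor seventh

The figures 7/3 indicate a seventh chord in root position.
In root position the bass is the root, so the root is A.
The chord tones are A, C, E, G, giving A minor seventh.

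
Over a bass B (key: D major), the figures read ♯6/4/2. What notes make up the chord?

B, C#, E, G#

A second above B in this key is C#.
A fourth above B in this key is E.
A sixth above B in this key is G, raised to G# by the sharp.
Together with the bass B, this spells C# minor seventh in third inversion.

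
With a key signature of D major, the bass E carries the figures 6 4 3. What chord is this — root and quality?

A dominant seventh

The figures 6 4 3 indicate a seventh chord in second inversion.
In second inversion the root lies a fourth above the bass: a fourth above E in D major is A.
The chord tones are E, G, A, C#, giving A dominant seventh.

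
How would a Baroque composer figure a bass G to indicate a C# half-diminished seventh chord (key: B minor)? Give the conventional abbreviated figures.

G is the fifth of C# half-diminished seventh, so the chord is in second inversion.
A seventh chord in second inversion is figured 6/4/3, conventionally abbreviated 4/3.

4/3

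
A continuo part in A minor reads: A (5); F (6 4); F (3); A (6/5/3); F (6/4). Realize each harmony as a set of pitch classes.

A, C, E | F, B, D | F, A, C | A, C, E, F | F, B, D

A (5/3): A, C, E.
F (6/4): F, B, D.
F (5/3): F, A, C.
A (6/5/3): A, C, E, F.
F (6/4): F, B, D.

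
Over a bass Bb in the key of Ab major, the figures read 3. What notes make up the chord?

The written figures 3 are shorthand for 5/3: the 5 is implied.
A third above Bb in this key is Db.
A fifth above Bb in this key is F.
Together with the bass Bb, this spells Bb minor in root position.

Bb, Db, F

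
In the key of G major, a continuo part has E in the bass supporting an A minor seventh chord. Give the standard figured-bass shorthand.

E is the fifth of A minor seventh, so the chord is in second inversion.
A seventh chord in second inversion is figured 6/4/3, conventionally abbreviated 4/3.

4/3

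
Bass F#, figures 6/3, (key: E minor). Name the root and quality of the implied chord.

The figures 6/3 indicate a triad in first inversion.
In first inversion the root lies a sixth above the bass: a sixth above F# in E minor is D.
The chord tones are F#, A, D, giving D major.

D major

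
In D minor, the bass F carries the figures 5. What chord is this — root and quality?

The figures 5 indicate a triad in root position.
In root position the bass is the root, so the root is F.
The chord tones are F, A, C, giving F major.

F major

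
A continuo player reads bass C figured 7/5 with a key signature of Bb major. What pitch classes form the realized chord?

C, Eb, G, Bb

The written figures 7/5 are shorthand for 7/5/3: the 3 is implied.
A third above C in this key is Eb.
A fifth above C in this key is G.
A seventh above C in this key is Bb.
Together with the bass C, this spells C minor seventh in root position.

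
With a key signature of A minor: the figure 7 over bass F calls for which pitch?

E

Counting 6 letter steps above F lands on E; in A minor, that letter is E.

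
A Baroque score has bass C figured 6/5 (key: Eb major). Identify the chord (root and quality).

The figures 6/5 indicate a seventh chord in first inversion.
In first inversion the root lies a sixth above the bass: a sixth above C in Eb major is Ab.
The chord tones are C, Eb, G, Ab, giving Ab major seventh.

Ab major seventh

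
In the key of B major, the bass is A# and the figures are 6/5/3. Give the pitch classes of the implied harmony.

A#, C#, E, F#

A third above A# in this key is C#.
A fifth above A# in this key is E.
A sixth above A# in this key is F#.
Together with the bass A#, this spells F# dominant seventh in first inversion.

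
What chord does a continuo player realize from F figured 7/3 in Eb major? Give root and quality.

F minor seventh

The figures 7/3 indicate a seventh chord in root position.
In root position the bass is the root, so the root is F.
The chord tones are F, Ab, C, Eb, giving F minor seventh.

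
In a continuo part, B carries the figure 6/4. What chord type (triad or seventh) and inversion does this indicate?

triad, second inversion

Intervals of 6/4 above the bass form a triad; the bass is the fifth, so this is second inversion.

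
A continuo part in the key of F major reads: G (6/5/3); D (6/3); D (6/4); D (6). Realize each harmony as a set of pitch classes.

G, Bb, D, E | D, F, Bb | D, G, Bb | D, F, Bb

G (6/5/3): G, Bb, D, E.
D (6/3): D, F, Bb.
D (6/4): D, G, Bb.
D (6/3): D, F, Bb.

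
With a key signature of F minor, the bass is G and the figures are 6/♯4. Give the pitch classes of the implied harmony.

G, C#, Eb

A fourth above G in this key is C, raised to C# by the sharp.
A sixth above G in this key is Eb.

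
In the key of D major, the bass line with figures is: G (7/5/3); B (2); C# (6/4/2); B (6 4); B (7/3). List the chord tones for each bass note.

G, B, D, F# | B, C#, E, G | C#, D, F#, A | B, E, G | B, D, F#, A

G (7/5/3): G, B, D, F#.
B (6/4/2): B, C#, E, G.
C# (6/4/2): C#, D, F#, A.
B (6/4): B, E, G.
B (7/5/3): B, D, F#, A.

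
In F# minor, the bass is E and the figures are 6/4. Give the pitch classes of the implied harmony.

A fourth above E in this key is A.
A sixth above E in this key is C#.
Together with the bass E, this spells A major in second inversion.

E, A, C#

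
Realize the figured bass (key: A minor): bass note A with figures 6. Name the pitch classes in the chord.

The written figures 6 are shorthand for 6/3: the 3 is implied.
A third above A in this key is C.
A sixth above A in this key is F.
Together with the bass A, this spells F major in first inversion.

A, C, F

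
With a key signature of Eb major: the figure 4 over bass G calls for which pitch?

C

Counting 3 letter steps above G lands on C; in Eb major, that letter is C.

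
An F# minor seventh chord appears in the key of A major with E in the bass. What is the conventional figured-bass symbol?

E is the seventh of F# minor seventh, so the chord is in third inversion.
A seventh chord in third inversion is figured 6/4/2, conventionally abbreviated 4/2.

4/2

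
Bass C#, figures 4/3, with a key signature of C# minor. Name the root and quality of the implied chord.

F# minor seventh

The figures 4/3 indicate a seventh chord in second inversion.
In second inversion the root lies a fourth above the bass: a fourth above C# in C# minor is F#.
The chord tones are C#, E, F#, A, giving F# minor seventh.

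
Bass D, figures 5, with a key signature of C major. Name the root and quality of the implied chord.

D minor

The figures 5 indicate a triad in root position.
In root position the bass is the root, so the root is D.
The chord tones are D, F, A, giving D minor.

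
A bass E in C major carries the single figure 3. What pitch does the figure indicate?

G

Counting 2 letter steps above E lands on G; in C major, that letter is G.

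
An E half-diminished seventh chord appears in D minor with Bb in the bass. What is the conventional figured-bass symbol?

Bb is the fifth of E half-diminished seventh, so the chord is in second inversion.
A seventh chord in second inversion is figured 6/4/3, conventionally abbreviated 4/3.

4/3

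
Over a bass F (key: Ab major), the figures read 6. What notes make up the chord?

F, Ab, Db

The written figures 6 are shorthand for 6/3: the 3 is implied.
A third above F in this key is Ab.
A sixth above F in this key is Db.
Together with the bass F, this spells Db major in first inversion.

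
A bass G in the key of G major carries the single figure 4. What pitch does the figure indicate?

C

Counting 3 letter steps above G lands on C; in G major, that letter is C.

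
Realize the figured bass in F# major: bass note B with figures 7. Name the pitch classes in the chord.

B, D#, F#, A#

The written figures 7 are shorthand for 7/5/3: the 5/3 are implied.
A third above B in this key is D#.
A fifth above B in this key is F#.
A seventh above B in this key is A#.
Together with the bass B, this spells B major seventh in root position.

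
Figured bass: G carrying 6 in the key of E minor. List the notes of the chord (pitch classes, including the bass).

G, B, E

The written figures 6 are shorthand for 6/3: the 3 is implied.
A third above G in this key is B.
A sixth above G in this key is E.
Together with the bass G, this spells E minor in first inversion.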